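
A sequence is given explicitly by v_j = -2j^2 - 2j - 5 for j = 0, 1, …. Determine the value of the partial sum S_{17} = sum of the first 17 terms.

-3349

Over j = 0..16: Σj = 136, Σj² = 1496.
Total = (-2)·1496 + (-2)·136 + (-5)·17 = -3349.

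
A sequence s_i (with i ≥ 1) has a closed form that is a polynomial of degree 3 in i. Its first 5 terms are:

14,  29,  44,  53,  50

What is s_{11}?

-556

1st diffs: 15, 15, 9, -3.
2nd diffs: 0, -6, -12.
3rd diffs: -6, -6 (constant).
Newton forward-difference form: s_i = 14 + 15·C(i-1,1) + (-6)·C(i-1,3).
At i = 11: i-1 = 10, so s_{11} = 14 + 150 - 720 = -556.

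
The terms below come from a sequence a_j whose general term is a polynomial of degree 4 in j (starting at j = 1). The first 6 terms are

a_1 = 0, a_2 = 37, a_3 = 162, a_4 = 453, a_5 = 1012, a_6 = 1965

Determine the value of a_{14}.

46813

1st diffs: 37, 125, 291, 559, 953.
2nd diffs: 88, 166, 268, 394.
3rd diffs: 78, 102, 126.
4th diffs: 24, 24 (constant).
Newton forward-difference form: a_j = 37·C(j-1,1) + 88·C(j-1,2) + 78·C(j-1,3) + 24·C(j-1,4).
At j = 14: j-1 = 13, so a_{14} = 481 + 6864 + 22308 + 17160 = 46813.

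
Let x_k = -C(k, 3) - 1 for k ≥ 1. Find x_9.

-85

C(9, 3) = 84, so x_9 = -85.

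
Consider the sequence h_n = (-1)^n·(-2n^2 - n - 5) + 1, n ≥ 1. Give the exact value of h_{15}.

(-1)^15 = -1; -2n^2 - n - 5 at n=15 is -470; so h_{15} = 471.

471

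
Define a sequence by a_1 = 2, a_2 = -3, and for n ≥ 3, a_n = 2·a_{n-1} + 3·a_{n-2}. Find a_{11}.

Step forward from the initial values:
a_3 = 0;  a_4 = -9;  a_5 = -18;  a_6 = -63;  a_7 = -180;  a_8 = -549;  a_9 = -1638;  a_{10} = -4923;  a_{11} = -14760.
(Characteristic roots are 3 and -1.)

-14760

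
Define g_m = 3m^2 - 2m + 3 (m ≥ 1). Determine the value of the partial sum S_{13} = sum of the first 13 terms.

Over m = 1..13: Σm = 91, Σm² = 819.
Total = (3)·819 + (-2)·91 + (3)·13 = 2314.

2314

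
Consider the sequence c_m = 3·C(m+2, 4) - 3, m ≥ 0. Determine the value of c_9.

C(11, 4) = 330, so c_9 = 987.

987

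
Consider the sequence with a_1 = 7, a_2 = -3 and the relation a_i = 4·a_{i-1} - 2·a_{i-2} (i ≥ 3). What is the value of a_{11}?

Step forward from the initial values:
a_3 = -26;  a_4 = -98;  a_5 = -340;  a_6 = -1164;  a_7 = -3976;  a_8 = -13576;  a_9 = -46352;  a_{10} = -158256;  a_{11} = -540320.

-540320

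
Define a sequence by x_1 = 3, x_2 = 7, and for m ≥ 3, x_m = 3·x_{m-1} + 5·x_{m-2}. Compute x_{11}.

Iterate the recurrence:
x_3 = 36  x_4 = 143  x_5 = 609  x_6 = 2542  x_7 = 10671  x_8 = 44723  x_9 = 187524  x_{10} = 786187  x_{11} = 3296181.

3296181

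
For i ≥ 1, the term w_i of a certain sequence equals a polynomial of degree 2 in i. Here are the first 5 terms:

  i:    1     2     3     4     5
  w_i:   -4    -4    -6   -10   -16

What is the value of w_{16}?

1st diffs: 0, -2, -4, -6.
2nd diffs: -2, -2, -2 (constant).
Newton forward-difference form: w_i = -4 + (-2)·C(i-1,2).
At i = 16: i-1 = 15, so w_{16} = -4 - 210 = -214.

-214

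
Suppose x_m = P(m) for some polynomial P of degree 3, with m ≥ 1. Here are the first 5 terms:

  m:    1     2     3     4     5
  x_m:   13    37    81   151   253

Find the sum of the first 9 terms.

3417

1st diffs: 24, 44, 70, 102.
2nd diffs: 20, 26, 32.
3rd diffs: 6, 6 (constant).
So x_m = m^3 + 4m^2 + 5m + 3.
Continuing: 393, 577, 811, 1101.
Summing m = 1..9 (9 terms) gives 3417.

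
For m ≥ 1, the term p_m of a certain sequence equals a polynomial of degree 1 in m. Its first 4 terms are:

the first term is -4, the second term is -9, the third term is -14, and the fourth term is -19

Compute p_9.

1st diffs: -5, -5, -5 (constant).
So p_m = -5m + 1.
Evaluating at m = 9 gives p_9 = -44.

-44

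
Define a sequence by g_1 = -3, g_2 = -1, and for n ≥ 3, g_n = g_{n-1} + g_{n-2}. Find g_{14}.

Step forward from the initial values:
g_3 = -4;  g_4 = -5;  g_5 = -9;  …;  g_{11} = -157;  g_{12} = -254;  g_{13} = -411;  g_{14} = -665.

-665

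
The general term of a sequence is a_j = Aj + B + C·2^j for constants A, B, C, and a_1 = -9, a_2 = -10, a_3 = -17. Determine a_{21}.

-6291359

Write the equations: A + B + 2C = -9; 2A + B + 4C = -10; 3A + B + 8C = -17.
Subtracting the first from the second: A + 2C = -1.
Subtracting the second from the third: A + 4C = -7.
Solving: C = -3, A = 5, then B = -8.
Therefore a_{21} = 105 + (-8) + (-3)·2097152 = -6291359.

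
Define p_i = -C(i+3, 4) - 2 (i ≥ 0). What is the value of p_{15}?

-3062

C(18, 4) = 3060, so p_{15} = -3062.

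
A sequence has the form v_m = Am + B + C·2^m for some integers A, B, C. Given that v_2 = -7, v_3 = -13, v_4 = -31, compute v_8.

At m = 2, 3, 4: 2A + B + 4C = -7; 3A + B + 8C = -13; 4A + B + 16C = -31.
Subtracting the first from the second: A + 4C = -6.
Subtracting the second from the third: A + 8C = -18.
Solving: C = -3, A = 6, then B = -7.
So v_m = 6·m + (-7) + (-3)·2^m; at m=8 this is -727.

-727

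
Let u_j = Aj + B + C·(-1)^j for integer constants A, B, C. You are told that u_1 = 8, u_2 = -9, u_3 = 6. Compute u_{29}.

Write the equations: A + B - C = 8; 2A + B + C = -9; 3A + B - C = 6.
Subtracting the first from the second: A + 2C = -17.
Subtracting the second from the third: A - 2C = 15.
Solving: C = -8, A = -1, then B = 1.
Therefore u_{29} = -29 + 1 + (-8)·(-1) = -20.

-20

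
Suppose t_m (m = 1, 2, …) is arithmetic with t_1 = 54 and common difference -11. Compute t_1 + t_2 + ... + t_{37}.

-5328

t_m = 54 + (m - 1)·(-11).
t_{37} = -342; S = 37·(54 + (-342))/2 = -5328.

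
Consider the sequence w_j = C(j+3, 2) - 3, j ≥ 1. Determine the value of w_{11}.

88

C(14, 2) = 91, so w_{11} = 88.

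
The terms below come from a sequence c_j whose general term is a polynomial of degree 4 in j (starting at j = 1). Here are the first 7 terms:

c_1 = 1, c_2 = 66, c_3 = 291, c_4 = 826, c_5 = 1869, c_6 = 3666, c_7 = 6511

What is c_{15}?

1st diffs: 65, 225, 535, 1043, 1797, 2845.
2nd diffs: 160, 310, 508, 754, 1048.
3rd diffs: 150, 198, 246, 294.
4th diffs: 48, 48, 48 (constant).
Newton forward-difference form: c_j = 1 + 65·C(j-1,1) + 160·C(j-1,2) + 150·C(j-1,3) + 48·C(j-1,4).
At j = 15: j-1 = 14, so c_{15} = 1 + 910 + 14560 + 54600 + 48048 = 118119.

118119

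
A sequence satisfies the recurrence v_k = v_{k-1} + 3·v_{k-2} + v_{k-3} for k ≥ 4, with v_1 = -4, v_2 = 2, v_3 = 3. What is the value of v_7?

87

Compute successive terms:
v_4 = 5;  v_5 = 16;  v_6 = 34;  v_7 = 87.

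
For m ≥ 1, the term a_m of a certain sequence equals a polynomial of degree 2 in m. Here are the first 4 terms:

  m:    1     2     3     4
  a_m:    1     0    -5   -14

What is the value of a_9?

1st diffs: -1, -5, -9.
2nd diffs: -4, -4 (constant).
Newton forward-difference form: a_m = 1 + (-1)·C(m-1,1) + (-4)·C(m-1,2).
At m = 9: m-1 = 8, so a_9 = 1 - 8 - 112 = -119.

-119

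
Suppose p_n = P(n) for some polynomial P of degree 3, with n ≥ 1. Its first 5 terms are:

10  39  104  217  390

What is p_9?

1922

1st diffs: 29, 65, 113, 173.
2nd diffs: 36, 48, 60.
3rd diffs: 12, 12 (constant).
Newton forward-difference form: p_n = 10 + 29·C(n-1,1) + 36·C(n-1,2) + 12·C(n-1,3).
At n = 9: n-1 = 8, so p_9 = 10 + 232 + 1008 + 672 = 1922.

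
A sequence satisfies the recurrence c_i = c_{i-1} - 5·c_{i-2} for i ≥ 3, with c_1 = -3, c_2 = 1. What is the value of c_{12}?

Iterate the recurrence:
c_3 = 16; c_4 = 11; c_5 = -69; c_6 = -124; c_7 = 221; c_8 = 841; c_9 = -264; c_{10} = -4469; c_{11} = -3149; c_{12} = 19196.

19196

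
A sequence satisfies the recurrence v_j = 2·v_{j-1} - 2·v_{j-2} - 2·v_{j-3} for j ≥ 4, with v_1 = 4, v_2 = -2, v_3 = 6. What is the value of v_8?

Compute successive terms:
v_4 = 8, v_5 = 8, v_6 = -12, v_7 = -56, v_8 = -104.

-104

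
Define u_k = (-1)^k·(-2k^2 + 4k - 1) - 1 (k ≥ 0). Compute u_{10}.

-162

(-1)^10 = 1; -2k^2 + 4k - 1 at k=10 is -161; so u_{10} = -162.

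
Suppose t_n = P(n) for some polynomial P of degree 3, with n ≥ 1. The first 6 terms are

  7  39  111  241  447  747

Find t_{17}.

15399

1st diffs: 32, 72, 130, 206, 300.
2nd diffs: 40, 58, 76, 94.
3rd diffs: 18, 18, 18 (constant).
So t_n = 3n^3 + 2n^2 + 5n - 3.
Evaluating at n = 17 gives t_{17} = 15399.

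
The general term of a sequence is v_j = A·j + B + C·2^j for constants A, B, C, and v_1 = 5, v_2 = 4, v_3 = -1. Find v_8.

-482

At j = 1, 2, 3: A + B + 2C = 5; 2A + B + 4C = 4; 3A + B + 8C = -1.
Subtracting the first from the second: A + 2C = -1.
Subtracting the second from the third: A + 4C = -5.
Solving: C = -2, A = 3, then B = 6.
Hence v_8 = 3·8 + 6 + (-2)·256 = -482.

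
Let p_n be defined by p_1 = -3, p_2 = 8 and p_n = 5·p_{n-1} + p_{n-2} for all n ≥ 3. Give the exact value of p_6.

5203

p_3 = 37  p_4 = 193  p_5 = 1002  p_6 = 5203.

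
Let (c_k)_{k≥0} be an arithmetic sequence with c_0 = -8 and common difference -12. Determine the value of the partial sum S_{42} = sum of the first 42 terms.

c_k = -8 + (k - 0)·(-12).
c_{41} = -500; S = 42·(-8 + (-500))/2 = -10668.

-10668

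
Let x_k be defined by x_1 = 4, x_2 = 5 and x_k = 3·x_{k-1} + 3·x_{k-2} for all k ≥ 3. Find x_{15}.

Compute successive terms:
x_3 = 27  x_4 = 96  x_5 = 369  …  x_{12} = 4144851  x_{13} = 15714324  x_{14} = 59577525  x_{15} = 225875547.

225875547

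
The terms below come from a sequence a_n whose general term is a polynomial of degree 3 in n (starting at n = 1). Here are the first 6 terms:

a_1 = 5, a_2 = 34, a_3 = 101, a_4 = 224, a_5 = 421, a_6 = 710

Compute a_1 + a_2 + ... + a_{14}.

34559

1st diffs: 29, 67, 123, 197, 289.
2nd diffs: 38, 56, 74, 92.
3rd diffs: 18, 18, 18 (constant).
So a_n = 3n^3 + n^2 + 5n - 4.
Continuing: …, 1109, 1636, 2309, 3146, …, a_{14} = 8494.
Summing n = 1..14 (14 terms) gives 34559.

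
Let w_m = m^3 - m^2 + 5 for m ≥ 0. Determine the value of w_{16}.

3845

w_{16} = 1·16^3 - 1·16^2 + 5 = 3845.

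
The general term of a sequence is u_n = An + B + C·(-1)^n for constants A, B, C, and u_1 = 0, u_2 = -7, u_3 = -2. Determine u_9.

-8

Write the equations: A + B - C = 0; 2A + B + C = -7; 3A + B - C = -2.
Subtracting the first from the second: A + 2C = -7.
Subtracting the second from the third: A - 2C = 5.
Solving: C = -3, A = -1, then B = -2.
So u_n = -1·n + (-2) + (-3)·(-1)^n; at n=9 this is -8.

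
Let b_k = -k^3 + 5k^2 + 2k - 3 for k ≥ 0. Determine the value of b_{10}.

-483

b_{10} = -1·10^3 + 5·10^2 + 2·10 - 3 = -483.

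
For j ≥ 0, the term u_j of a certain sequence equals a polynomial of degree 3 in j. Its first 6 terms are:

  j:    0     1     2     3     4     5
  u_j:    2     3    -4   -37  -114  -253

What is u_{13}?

1st diffs: 1, -7, -33, -77, -139.
2nd diffs: -8, -26, -44, -62.
3rd diffs: -18, -18, -18 (constant).
So u_j = -3j^3 + 5j^2 - j + 2.
Evaluating at j = 13 gives u_{13} = -5757.

-5757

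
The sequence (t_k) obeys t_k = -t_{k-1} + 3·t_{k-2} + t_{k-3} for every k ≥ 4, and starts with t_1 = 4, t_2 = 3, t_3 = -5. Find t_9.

Applying the relation repeatedly:
t_4 = 18, t_5 = -30, t_6 = 79, t_7 = -151, t_8 = 358, t_9 = -732.

-732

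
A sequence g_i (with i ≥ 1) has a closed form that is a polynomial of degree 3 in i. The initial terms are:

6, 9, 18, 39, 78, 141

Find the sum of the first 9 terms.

1422

1st diffs: 3, 9, 21, 39, 63.
2nd diffs: 6, 12, 18, 24.
3rd diffs: 6, 6, 6 (constant).
Newton forward-difference form: g_i = 6 + 3·C(i-1,1) + 6·C(i-1,2) + 6·C(i-1,3).
Continuing: 234, 363, 534.
Summing i = 1..9 (9 terms) gives 1422.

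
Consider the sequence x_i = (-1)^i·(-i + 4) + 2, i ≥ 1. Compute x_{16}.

-10

(-1)^16 = 1; -i + 4 at i=16 is -12; so x_{16} = -10.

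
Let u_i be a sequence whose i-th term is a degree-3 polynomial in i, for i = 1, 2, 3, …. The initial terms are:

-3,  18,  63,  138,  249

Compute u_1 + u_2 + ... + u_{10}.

1st diffs: 21, 45, 75, 111.
2nd diffs: 24, 30, 36.
3rd diffs: 6, 6 (constant).
Newton forward-difference form: u_i = -3 + 21·C(i-1,1) + 24·C(i-1,2) + 6·C(i-1,3).
Continuing: …, 402, 603, 858, 1173, …, u_{10} = 1554.
Summing i = 1..10 (10 terms) gives 5055.

5055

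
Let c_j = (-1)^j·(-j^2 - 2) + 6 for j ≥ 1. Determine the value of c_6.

(-1)^6 = 1; -j^2 - 2 at j=6 is -38; so c_6 = -32.

-32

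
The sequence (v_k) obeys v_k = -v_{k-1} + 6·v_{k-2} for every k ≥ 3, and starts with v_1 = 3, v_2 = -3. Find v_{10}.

Compute successive terms:
v_3 = 21;  v_4 = -39;  v_5 = 165;  v_6 = -399;  v_7 = 1389;  v_8 = -3783;  v_9 = 12117;  v_{10} = -34815.
(Characteristic roots are 2 and -3.)

-34815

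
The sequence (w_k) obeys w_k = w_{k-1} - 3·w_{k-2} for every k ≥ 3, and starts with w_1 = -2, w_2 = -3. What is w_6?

-33

Iterate the recurrence:
w_3 = 3; w_4 = 12; w_5 = 3; w_6 = -33.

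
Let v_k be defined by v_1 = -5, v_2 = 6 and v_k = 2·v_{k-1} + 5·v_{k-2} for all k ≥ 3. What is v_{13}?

-723137

Compute successive terms:
v_3 = -13; v_4 = 4; v_5 = -57; …; v_{10} = -17474; v_{11} = -60933; v_{12} = -209236; v_{13} = -723137.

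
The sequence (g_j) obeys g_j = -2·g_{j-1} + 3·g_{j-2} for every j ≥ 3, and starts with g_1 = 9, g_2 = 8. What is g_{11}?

14771

Applying the relation repeatedly:
g_3 = 11  g_4 = 2  g_5 = 29  g_6 = -52  g_7 = 191  g_8 = -538  g_9 = 1649  g_{10} = -4912  g_{11} = 14771.
(Characteristic roots are 1 and -3.)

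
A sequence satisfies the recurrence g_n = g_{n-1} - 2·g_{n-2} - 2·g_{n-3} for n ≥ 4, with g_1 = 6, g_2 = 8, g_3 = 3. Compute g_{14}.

5985

Iterate the recurrence:
g_4 = -25; g_5 = -47; g_6 = -3; …; g_{11} = -1211; g_{12} = 457; g_{13} = 4477; g_{14} = 5985.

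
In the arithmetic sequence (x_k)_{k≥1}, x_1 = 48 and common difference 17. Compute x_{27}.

x_k = 48 + (k - 1)·17.
x_{27} = 48 + 26·17 = 490.

490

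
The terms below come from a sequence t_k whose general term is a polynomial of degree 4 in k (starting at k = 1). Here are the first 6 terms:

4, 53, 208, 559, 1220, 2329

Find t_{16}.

85579

1st diffs: 49, 155, 351, 661, 1109.
2nd diffs: 106, 196, 310, 448.
3rd diffs: 90, 114, 138.
4th diffs: 24, 24 (constant).
So t_k = k^4 + 5k^3 - 2k^2 + 5k - 5.
Evaluating at k = 16 gives t_{16} = 85579.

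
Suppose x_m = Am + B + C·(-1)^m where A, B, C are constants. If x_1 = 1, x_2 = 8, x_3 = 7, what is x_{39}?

The three given values yield: A + B - C = 1; 2A + B + C = 8; 3A + B - C = 7.
Subtracting the first from the second: A + 2C = 7.
Subtracting the second from the third: A - 2C = -1.
Solving: C = 2, A = 3, then B = 0.
Therefore x_{39} = 117 + 0 + 2·(-1) = 115.

115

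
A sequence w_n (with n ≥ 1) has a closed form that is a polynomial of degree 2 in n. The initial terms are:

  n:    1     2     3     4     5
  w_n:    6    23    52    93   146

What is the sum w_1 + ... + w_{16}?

8856

1st diffs: 17, 29, 41, 53.
2nd diffs: 12, 12, 12 (constant).
So w_n = 6n^2 - n + 1.
Continuing: …, 211, 288, 377, 478, …, w_{16} = 1521.
Summing n = 1..16 (16 terms) gives 8856.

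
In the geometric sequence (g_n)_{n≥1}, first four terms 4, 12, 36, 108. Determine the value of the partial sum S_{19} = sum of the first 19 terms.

Common ratio r = 3.
g_n = 4·3^(n-1).
S = 4·(3^19 - 1)/(3 - 1) = 4·(1162261467 - 1)/(2) = 2324522932.

2324522932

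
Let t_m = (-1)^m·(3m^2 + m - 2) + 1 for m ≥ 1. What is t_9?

-249

(-1)^9 = -1; 3m^2 + m - 2 at m=9 is 250; so t_9 = -249.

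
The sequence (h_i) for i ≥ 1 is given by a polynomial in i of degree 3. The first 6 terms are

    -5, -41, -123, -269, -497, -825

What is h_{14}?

-9209

1st diffs: -36, -82, -146, -228, -328.
2nd diffs: -46, -64, -82, -100.
3rd diffs: -18, -18, -18 (constant).
Newton forward-difference form: h_i = -5 + (-36)·C(i-1,1) + (-46)·C(i-1,2) + (-18)·C(i-1,3).
At i = 14: i-1 = 13, so h_{14} = -5 - 468 - 3588 - 5148 = -9209.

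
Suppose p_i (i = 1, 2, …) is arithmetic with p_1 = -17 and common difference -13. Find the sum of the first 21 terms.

-3087

p_i = -17 + (i - 1)·(-13).
p_{21} = -277; S = 21·(-17 + (-277))/2 = -3087.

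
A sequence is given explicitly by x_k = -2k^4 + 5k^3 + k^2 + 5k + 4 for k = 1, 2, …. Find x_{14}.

-62842

x_{14} = -2·14^4 + 5·14^3 + 1·14^2 + 5·14 + 4 = -62842.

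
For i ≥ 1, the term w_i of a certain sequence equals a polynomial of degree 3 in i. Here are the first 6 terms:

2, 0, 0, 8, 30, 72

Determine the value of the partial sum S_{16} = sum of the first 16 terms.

11832

1st diffs: -2, 0, 8, 22, 42.
2nd diffs: 2, 8, 14, 20.
3rd diffs: 6, 6, 6 (constant).
Newton forward-difference form: w_i = 2 + (-2)·C(i-1,1) + 2·C(i-1,2) + 6·C(i-1,3).
Continuing: …, 140, 240, 378, 560, …, w_{16} = 2912.
Summing i = 1..16 (16 terms) gives 11832.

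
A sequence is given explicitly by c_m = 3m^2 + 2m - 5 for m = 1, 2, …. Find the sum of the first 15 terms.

Over m = 1..15: Σm = 120, Σm² = 1240.
Total = (3)·1240 + (2)·120 + (-5)·15 = 3885.

3885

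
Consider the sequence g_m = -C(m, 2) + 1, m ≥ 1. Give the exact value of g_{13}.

-77

C(13, 2) = 78, so g_{13} = -77.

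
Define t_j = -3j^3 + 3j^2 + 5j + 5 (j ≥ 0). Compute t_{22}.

t_{22} = -3·22^3 + 3·22^2 + 5·22 + 5 = -30377.

-30377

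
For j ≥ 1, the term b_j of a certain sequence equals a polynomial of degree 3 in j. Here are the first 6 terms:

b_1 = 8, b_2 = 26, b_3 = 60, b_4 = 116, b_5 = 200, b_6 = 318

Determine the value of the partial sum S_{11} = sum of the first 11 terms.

1st diffs: 18, 34, 56, 84, 118.
2nd diffs: 16, 22, 28, 34.
3rd diffs: 6, 6, 6 (constant).
Newton forward-difference form: b_j = 8 + 18·C(j-1,1) + 16·C(j-1,2) + 6·C(j-1,3).
Continuing: …, 476, 680, 936, 1250, …, b_{11} = 1628.
Summing j = 1..11 (11 terms) gives 5698.

5698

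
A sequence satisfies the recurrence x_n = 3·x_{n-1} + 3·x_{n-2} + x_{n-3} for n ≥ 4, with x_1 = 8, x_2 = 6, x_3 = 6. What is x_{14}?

Applying the relation repeatedly:
x_4 = 44, x_5 = 156, x_6 = 606, …, x_{11} = 510486, x_{12} = 1964004, x_{13} = 7556156, x_{14} = 29070966.

29070966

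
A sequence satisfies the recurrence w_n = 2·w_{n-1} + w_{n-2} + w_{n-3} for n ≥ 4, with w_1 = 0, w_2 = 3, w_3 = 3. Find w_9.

Step forward from the initial values:
w_4 = 9;  w_5 = 24;  w_6 = 60;  w_7 = 153;  w_8 = 390;  w_9 = 993.

993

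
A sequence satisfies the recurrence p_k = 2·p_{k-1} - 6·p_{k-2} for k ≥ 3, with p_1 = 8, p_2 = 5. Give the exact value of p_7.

p_3 = -38, p_4 = -106, p_5 = 16, p_6 = 668, p_7 = 1240.

1240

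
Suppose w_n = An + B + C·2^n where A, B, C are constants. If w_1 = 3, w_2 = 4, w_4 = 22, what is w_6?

The three given values yield: A + B + 2C = 3; 2A + B + 4C = 4; 4A + B + 16C = 22.
Subtracting the first from the second: A + 2C = 1.
Subtracting the second from the third: 2A + 12C = 18.
Solving: C = 2, A = -3, then B = 2.
Hence w_6 = -3·6 + 2 + 2·64 = 112.

112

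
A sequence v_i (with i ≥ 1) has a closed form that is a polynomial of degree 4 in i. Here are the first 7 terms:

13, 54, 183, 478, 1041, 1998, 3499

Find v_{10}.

1st diffs: 41, 129, 295, 563, 957, 1501.
2nd diffs: 88, 166, 268, 394, 544.
3rd diffs: 78, 102, 126, 150.
4th diffs: 24, 24, 24 (constant).
Newton forward-difference form: v_i = 13 + 41·C(i-1,1) + 88·C(i-1,2) + 78·C(i-1,3) + 24·C(i-1,4).
At i = 10: i-1 = 9, so v_{10} = 13 + 369 + 3168 + 6552 + 3024 = 13126.

13126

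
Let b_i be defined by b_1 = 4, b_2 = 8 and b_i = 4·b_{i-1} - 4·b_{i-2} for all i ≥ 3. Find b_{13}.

Applying the relation repeatedly:
b_3 = 16, b_4 = 32, b_5 = 64, …, b_{10} = 2048, b_{11} = 4096, b_{12} = 8192, b_{13} = 16384.
(Characteristic roots are 2 and 2.)

16384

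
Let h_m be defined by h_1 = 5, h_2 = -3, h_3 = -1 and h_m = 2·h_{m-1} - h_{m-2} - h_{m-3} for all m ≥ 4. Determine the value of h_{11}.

h_4 = -4; h_5 = -4; h_6 = -3; h_7 = 2; h_8 = 11; h_9 = 23; h_{10} = 33; h_{11} = 32.

32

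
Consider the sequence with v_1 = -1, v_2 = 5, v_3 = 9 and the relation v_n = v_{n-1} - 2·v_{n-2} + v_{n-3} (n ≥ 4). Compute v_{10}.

Iterate the recurrence:
v_4 = -2;  v_5 = -15;  v_6 = -2;  v_7 = 26;  v_8 = 15;  v_9 = -39;  v_{10} = -43.

-43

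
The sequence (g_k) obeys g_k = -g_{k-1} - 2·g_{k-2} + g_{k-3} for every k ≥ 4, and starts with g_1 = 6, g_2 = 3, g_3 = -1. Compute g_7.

0

Iterate the recurrence:
g_4 = 1  g_5 = 4  g_6 = -7  g_7 = 0.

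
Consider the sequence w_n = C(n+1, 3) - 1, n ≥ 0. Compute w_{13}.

363

C(14, 3) = 364, so w_{13} = 363.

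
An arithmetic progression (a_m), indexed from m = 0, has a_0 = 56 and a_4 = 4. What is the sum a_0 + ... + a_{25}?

Common difference d = (4 - 56) / (4 - 0) = -13.
a_m = 56 + (m - 0)·(-13).
a_{25} = -269; S = 26·(56 + (-269))/2 = -2769.

-2769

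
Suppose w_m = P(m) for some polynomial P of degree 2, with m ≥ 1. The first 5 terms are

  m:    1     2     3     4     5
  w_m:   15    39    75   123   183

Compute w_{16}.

1635

1st diffs: 24, 36, 48, 60.
2nd diffs: 12, 12, 12 (constant).
So w_m = 6m^2 + 6m + 3.
Evaluating at m = 16 gives w_{16} = 1635.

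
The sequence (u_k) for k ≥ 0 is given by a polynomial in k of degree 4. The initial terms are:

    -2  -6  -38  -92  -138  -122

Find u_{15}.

1st diffs: -4, -32, -54, -46, 16.
2nd diffs: -28, -22, 8, 62.
3rd diffs: 6, 30, 54.
4th diffs: 24, 24 (constant).
Newton forward-difference form: u_k = -2 + (-4)·C(k,1) + (-28)·C(k,2) + 6·C(k,3) + 24·C(k,4).
At k = 15: k = 15, so u_{15} = -2 - 60 - 2940 + 2730 + 32760 = 32488.

32488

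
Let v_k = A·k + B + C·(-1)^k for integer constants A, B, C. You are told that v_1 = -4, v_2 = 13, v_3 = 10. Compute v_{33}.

220

Plug in k = 1, 2, 3: A + B - C = -4; 2A + B + C = 13; 3A + B - C = 10.
Subtracting the first from the second: A + 2C = 17.
Subtracting the second from the third: A - 2C = -3.
Solving: C = 5, A = 7, then B = -6.
Hence v_{33} = 7·33 + (-6) + 5·(-1) = 220.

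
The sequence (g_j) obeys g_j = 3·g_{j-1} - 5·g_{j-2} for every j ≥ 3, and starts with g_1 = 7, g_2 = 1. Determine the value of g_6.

76

g_3 = -32;  g_4 = -101;  g_5 = -143;  g_6 = 76.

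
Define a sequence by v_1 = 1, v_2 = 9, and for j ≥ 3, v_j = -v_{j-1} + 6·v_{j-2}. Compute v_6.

417

Step forward from the initial values:
v_3 = -3, v_4 = 57, v_5 = -75, v_6 = 417.
(Characteristic roots are 2 and -3.)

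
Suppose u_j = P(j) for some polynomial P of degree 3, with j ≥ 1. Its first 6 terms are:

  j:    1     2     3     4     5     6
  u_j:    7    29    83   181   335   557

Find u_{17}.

10919

1st diffs: 22, 54, 98, 154, 222.
2nd diffs: 32, 44, 56, 68.
3rd diffs: 12, 12, 12 (constant).
Newton forward-difference form: u_j = 7 + 22·C(j-1,1) + 32·C(j-1,2) + 12·C(j-1,3).
At j = 17: j-1 = 16, so u_{17} = 7 + 352 + 3840 + 6720 = 10919.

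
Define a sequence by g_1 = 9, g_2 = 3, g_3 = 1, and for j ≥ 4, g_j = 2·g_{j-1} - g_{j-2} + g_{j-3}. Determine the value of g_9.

151

Compute successive terms:
g_4 = 8, g_5 = 18, g_6 = 29, g_7 = 48, g_8 = 85, g_9 = 151.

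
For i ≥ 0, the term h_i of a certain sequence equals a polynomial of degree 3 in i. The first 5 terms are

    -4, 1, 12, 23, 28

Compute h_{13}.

-1187

1st diffs: 5, 11, 11, 5.
2nd diffs: 6, 0, -6.
3rd diffs: -6, -6 (constant).
Newton forward-difference form: h_i = -4 + 5·C(i,1) + 6·C(i,2) + (-6)·C(i,3).
At i = 13: i = 13, so h_{13} = -4 + 65 + 468 - 1716 = -1187.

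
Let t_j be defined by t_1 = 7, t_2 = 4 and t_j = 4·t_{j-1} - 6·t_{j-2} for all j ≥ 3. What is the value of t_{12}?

Applying the relation repeatedly:
t_3 = -26  t_4 = -128  t_5 = -356  t_6 = -656  t_7 = -488  t_8 = 1984  t_9 = 10864  t_{10} = 31552  t_{11} = 61024  t_{12} = 54784.

54784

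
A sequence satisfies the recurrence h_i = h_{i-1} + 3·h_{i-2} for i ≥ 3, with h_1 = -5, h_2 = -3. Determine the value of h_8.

-891

Applying the relation repeatedly:
h_3 = -18, h_4 = -27, h_5 = -81, h_6 = -162, h_7 = -405, h_8 = -891.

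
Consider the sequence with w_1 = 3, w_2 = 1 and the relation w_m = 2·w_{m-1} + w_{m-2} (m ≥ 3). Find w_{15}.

181165

w_3 = 5, w_4 = 11, w_5 = 27, …, w_{12} = 12875, w_{13} = 31083, w_{14} = 75041, w_{15} = 181165.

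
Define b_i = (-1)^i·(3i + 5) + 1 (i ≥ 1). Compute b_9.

(-1)^9 = -1; 3i + 5 at i=9 is 32; so b_9 = -31.

-31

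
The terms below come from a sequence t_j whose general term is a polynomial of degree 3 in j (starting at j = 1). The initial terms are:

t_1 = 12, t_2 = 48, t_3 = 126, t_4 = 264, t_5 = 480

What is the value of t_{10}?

3360

1st diffs: 36, 78, 138, 216.
2nd diffs: 42, 60, 78.
3rd diffs: 18, 18 (constant).
So t_j = 3j^3 + 3j^2 + 6j.
Evaluating at j = 10 gives t_{10} = 3360.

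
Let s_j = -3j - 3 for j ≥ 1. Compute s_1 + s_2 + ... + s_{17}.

-510

Over j = 1..17: Σj = 153.
Total = (-3)·153 + (-3)·17 = -510.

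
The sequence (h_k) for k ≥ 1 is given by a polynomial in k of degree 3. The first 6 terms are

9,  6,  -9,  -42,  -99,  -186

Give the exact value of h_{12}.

-1674

1st diffs: -3, -15, -33, -57, -87.
2nd diffs: -12, -18, -24, -30.
3rd diffs: -6, -6, -6 (constant).
Newton forward-difference form: h_k = 9 + (-3)·C(k-1,1) + (-12)·C(k-1,2) + (-6)·C(k-1,3).
At k = 12: k-1 = 11, so h_{12} = 9 - 33 - 660 - 990 = -1674.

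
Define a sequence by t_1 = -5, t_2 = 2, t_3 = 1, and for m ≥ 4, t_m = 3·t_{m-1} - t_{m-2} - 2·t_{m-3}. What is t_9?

Iterate the recurrence:
t_4 = 11, t_5 = 28, t_6 = 71, t_7 = 163, t_8 = 362, t_9 = 781.

781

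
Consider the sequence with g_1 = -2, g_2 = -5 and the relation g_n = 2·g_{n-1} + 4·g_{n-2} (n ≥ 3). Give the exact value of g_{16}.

-74678272

Iterate the recurrence:
g_3 = -18; g_4 = -56; g_5 = -184; …; g_{13} = -2203648; g_{14} = -7131136; g_{15} = -23076864; g_{16} = -74678272.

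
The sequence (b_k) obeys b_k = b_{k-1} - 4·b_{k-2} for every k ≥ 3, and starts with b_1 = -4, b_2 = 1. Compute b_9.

b_3 = 17; b_4 = 13; b_5 = -55; b_6 = -107; b_7 = 113; b_8 = 541; b_9 = 89.

89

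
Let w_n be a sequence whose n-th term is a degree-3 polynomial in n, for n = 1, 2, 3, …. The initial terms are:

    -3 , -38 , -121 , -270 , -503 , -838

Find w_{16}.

1st diffs: -35, -83, -149, -233, -335.
2nd diffs: -48, -66, -84, -102.
3rd diffs: -18, -18, -18 (constant).
So w_n = -3n^3 - 6n^2 + 4n + 2.
Evaluating at n = 16 gives w_{16} = -13758.

-13758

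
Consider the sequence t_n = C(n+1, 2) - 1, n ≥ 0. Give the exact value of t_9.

C(10, 2) = 45, so t_9 = 44.

44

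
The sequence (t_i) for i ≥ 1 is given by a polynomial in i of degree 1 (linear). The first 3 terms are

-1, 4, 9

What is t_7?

1st diffs: 5, 5 (constant).
So t_i = 5i - 6.
Evaluating at i = 7 gives t_7 = 29.

29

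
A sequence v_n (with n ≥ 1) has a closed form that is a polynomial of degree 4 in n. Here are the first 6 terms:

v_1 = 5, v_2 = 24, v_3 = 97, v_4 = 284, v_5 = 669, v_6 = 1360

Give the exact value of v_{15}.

51049

1st diffs: 19, 73, 187, 385, 691.
2nd diffs: 54, 114, 198, 306.
3rd diffs: 60, 84, 108.
4th diffs: 24, 24 (constant).
Newton forward-difference form: v_n = 5 + 19·C(n-1,1) + 54·C(n-1,2) + 60·C(n-1,3) + 24·C(n-1,4).
At n = 15: n-1 = 14, so v_{15} = 5 + 266 + 4914 + 21840 + 24024 = 51049.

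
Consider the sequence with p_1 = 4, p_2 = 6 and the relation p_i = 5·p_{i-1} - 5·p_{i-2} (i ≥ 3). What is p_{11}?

81250

Compute successive terms:
p_3 = 10, p_4 = 20, p_5 = 50, p_6 = 150, p_7 = 500, p_8 = 1750, p_9 = 6250, p_{10} = 22500, p_{11} = 81250.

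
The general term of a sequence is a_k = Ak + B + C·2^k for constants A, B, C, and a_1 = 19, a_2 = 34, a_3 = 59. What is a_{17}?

655449

Write the equations: A + B + 2C = 19; 2A + B + 4C = 34; 3A + B + 8C = 59.
Subtracting the first from the second: A + 2C = 15.
Subtracting the second from the third: A + 4C = 25.
Solving: C = 5, A = 5, then B = 4.
Therefore a_{17} = 85 + 4 + 5·131072 = 655449.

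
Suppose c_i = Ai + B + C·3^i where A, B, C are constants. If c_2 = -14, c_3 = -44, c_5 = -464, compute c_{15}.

At i = 2, 3, 5: 2A + B + 9C = -14; 3A + B + 27C = -44; 5A + B + 243C = -464.
Subtracting the first from the second: A + 18C = -30.
Subtracting the second from the third: 2A + 216C = -420.
Solving: C = -2, A = 6, then B = -8.
Hence c_{15} = 6·15 + (-8) + (-2)·14348907 = -28697732.

-28697732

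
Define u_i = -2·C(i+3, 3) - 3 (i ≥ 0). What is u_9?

C(12, 3) = 220, so u_9 = -443.

-443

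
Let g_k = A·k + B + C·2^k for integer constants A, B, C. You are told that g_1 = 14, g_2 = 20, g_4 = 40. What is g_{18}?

262224

The three given values yield: A + B + 2C = 14; 2A + B + 4C = 20; 4A + B + 16C = 40.
Subtracting the first from the second: A + 2C = 6.
Subtracting the second from the third: 2A + 12C = 20.
Solving: C = 1, A = 4, then B = 8.
Hence g_{18} = 4·18 + 8 + 1·262144 = 262224.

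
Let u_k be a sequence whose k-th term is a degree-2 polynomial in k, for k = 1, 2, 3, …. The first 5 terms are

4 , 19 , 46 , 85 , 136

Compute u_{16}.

1489

1st diffs: 15, 27, 39, 51.
2nd diffs: 12, 12, 12 (constant).
So u_k = 6k^2 - 3k + 1.
Evaluating at k = 16 gives u_{16} = 1489.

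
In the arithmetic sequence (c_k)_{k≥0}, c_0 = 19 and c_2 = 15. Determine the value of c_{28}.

-37

Common difference d = (15 - 19) / (2 - 0) = -2.
c_k = 19 + (k - 0)·(-2).
c_{28} = 19 + 28·(-2) = -37.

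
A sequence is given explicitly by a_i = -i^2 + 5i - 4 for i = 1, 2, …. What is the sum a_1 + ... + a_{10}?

Over i = 1..10: Σi = 55, Σi² = 385.
Total = (-1)·385 + (5)·55 + (-4)·10 = -150.

-150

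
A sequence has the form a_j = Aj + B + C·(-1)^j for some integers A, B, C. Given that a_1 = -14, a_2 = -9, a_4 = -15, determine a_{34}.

-105

Write the equations: A + B - C = -14; 2A + B + C = -9; 4A + B + C = -15.
Subtracting the first from the second: A + 2C = 5.
Subtracting the second from the third: 2A = -6.
Solving: C = 4, A = -3, then B = -7.
So a_j = -3·j + (-7) + 4·(-1)^j; at j=34 this is -105.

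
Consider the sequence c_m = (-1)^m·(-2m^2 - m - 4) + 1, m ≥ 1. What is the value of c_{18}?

-669

(-1)^18 = 1; -2m^2 - m - 4 at m=18 is -670; so c_{18} = -669.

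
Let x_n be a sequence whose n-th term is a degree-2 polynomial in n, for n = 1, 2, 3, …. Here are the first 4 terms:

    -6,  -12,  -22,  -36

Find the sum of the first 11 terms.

1st diffs: -6, -10, -14.
2nd diffs: -4, -4 (constant).
Newton forward-difference form: x_n = -6 + (-6)·C(n-1,1) + (-4)·C(n-1,2).
Continuing: …, -54, -76, -102, -132, …, x_{11} = -246.
Summing n = 1..11 (11 terms) gives -1056.

-1056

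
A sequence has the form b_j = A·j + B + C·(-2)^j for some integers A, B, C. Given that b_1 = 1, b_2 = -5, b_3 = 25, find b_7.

The three given values yield: A + B - 2C = 1; 2A + B + 4C = -5; 3A + B - 8C = 25.
Subtracting the first from the second: A + 6C = -6.
Subtracting the second from the third: A - 12C = 30.
Solving: C = -2, A = 6, then B = -9.
So b_j = 6·j + (-9) + (-2)·(-2)^j; at j=7 this is 289.

289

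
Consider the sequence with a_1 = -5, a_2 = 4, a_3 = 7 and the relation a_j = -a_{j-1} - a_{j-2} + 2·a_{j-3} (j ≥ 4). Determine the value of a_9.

Step forward from the initial values:
a_4 = -21;  a_5 = 22;  a_6 = 13;  a_7 = -77;  a_8 = 108;  a_9 = -5.

-5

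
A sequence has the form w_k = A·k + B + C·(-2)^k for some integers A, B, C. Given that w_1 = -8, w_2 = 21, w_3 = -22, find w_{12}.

The three given values yield: A + B - 2C = -8; 2A + B + 4C = 21; 3A + B - 8C = -22.
Subtracting the first from the second: A + 6C = 29.
Subtracting the second from the third: A - 12C = -43.
Solving: C = 4, A = 5, then B = -5.
Therefore w_{12} = 60 + (-5) + 4·4096 = 16439.

16439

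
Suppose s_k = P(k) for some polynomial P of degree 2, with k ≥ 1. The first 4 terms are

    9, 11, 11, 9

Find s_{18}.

1st diffs: 2, 0, -2.
2nd diffs: -2, -2 (constant).
So s_k = -k^2 + 5k + 5.
Evaluating at k = 18 gives s_{18} = -229.

-229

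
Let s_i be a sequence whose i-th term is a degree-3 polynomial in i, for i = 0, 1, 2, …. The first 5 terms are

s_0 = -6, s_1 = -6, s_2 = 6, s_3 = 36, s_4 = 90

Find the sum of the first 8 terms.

1st diffs: 0, 12, 30, 54.
2nd diffs: 12, 18, 24.
3rd diffs: 6, 6 (constant).
Newton forward-difference form: s_i = -6 + 12·C(i,2) + 6·C(i,3).
Continuing: 174, 294, 456.
Summing i = 0..7 (8 terms) gives 1044.

1044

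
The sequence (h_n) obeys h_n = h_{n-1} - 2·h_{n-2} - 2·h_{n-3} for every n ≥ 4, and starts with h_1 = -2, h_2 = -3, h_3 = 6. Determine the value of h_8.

Iterate the recurrence:
h_4 = 16; h_5 = 10; h_6 = -34; h_7 = -86; h_8 = -38.

-38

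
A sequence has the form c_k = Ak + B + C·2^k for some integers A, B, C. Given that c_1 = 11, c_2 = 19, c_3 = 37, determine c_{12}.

Plug in k = 1, 2, 3: A + B + 2C = 11; 2A + B + 4C = 19; 3A + B + 8C = 37.
Subtracting the first from the second: A + 2C = 8.
Subtracting the second from the third: A + 4C = 18.
Solving: C = 5, A = -2, then B = 3.
So c_k = -2·k + 3 + 5·2^k; at k=12 this is 20459.

20459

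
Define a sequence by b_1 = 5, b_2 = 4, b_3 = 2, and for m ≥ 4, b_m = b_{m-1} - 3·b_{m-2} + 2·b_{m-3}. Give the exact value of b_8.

b_4 = 0  b_5 = 2  b_6 = 6  b_7 = 0  b_8 = -14.

-14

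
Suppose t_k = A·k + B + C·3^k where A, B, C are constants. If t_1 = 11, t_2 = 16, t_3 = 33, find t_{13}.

At k = 1, 2, 3: A + B + 3C = 11; 2A + B + 9C = 16; 3A + B + 27C = 33.
Subtracting the first from the second: A + 6C = 5.
Subtracting the second from the third: A + 18C = 17.
Solving: C = 1, A = -1, then B = 9.
Hence t_{13} = -1·13 + 9 + 1·1594323 = 1594319.

1594319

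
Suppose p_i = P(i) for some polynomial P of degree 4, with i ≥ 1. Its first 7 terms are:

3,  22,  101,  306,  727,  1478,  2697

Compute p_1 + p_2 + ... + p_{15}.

191502

1st diffs: 19, 79, 205, 421, 751, 1219.
2nd diffs: 60, 126, 216, 330, 468.
3rd diffs: 66, 90, 114, 138.
4th diffs: 24, 24, 24 (constant).
Newton forward-difference form: p_i = 3 + 19·C(i-1,1) + 60·C(i-1,2) + 66·C(i-1,3) + 24·C(i-1,4).
Continuing: …, 4546, 7211, 10902, 15853, …, p_{15} = 53777.
Summing i = 1..15 (15 terms) gives 191502.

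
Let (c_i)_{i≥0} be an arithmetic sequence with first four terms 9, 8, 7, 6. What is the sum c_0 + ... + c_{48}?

Common difference d = -1.
c_i = 9 + (i - 0)·(-1).
c_{48} = -39; S = 49·(9 + (-39))/2 = -735.

-735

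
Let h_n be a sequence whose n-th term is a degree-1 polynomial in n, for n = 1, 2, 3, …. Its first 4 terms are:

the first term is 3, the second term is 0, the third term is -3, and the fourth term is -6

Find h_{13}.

-33

1st diffs: -3, -3, -3 (constant).
So h_n = -3n + 6.
Evaluating at n = 13 gives h_{13} = -33.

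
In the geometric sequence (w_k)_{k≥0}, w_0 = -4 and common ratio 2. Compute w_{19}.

-2097152

w_k = (-4)·2^(k-0).
w_{19} = (-4)·2^19 = -2097152.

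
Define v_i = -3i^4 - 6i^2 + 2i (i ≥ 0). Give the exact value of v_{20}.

v_{20} = -3·20^4 - 6·20^2 + 2·20 = -482360.

-482360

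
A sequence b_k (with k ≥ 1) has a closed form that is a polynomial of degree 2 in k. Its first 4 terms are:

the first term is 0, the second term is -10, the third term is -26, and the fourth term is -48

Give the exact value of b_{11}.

-370

1st diffs: -10, -16, -22.
2nd diffs: -6, -6 (constant).
So b_k = -3k^2 - k + 4.
Evaluating at k = 11 gives b_{11} = -370.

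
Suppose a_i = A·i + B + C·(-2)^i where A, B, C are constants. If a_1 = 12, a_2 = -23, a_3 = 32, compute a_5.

142

At i = 1, 2, 3: A + B - 2C = 12; 2A + B + 4C = -23; 3A + B - 8C = 32.
Subtracting the first from the second: A + 6C = -35.
Subtracting the second from the third: A - 12C = 55.
Solving: C = -5, A = -5, then B = 7.
So a_i = -5·i + 7 + (-5)·(-2)^i; at i=5 this is 142.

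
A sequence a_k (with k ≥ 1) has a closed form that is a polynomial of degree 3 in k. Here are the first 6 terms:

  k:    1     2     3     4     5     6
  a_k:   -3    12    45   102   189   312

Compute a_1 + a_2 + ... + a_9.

1st diffs: 15, 33, 57, 87, 123.
2nd diffs: 18, 24, 30, 36.
3rd diffs: 6, 6, 6 (constant).
Newton forward-difference form: a_k = -3 + 15·C(k-1,1) + 18·C(k-1,2) + 6·C(k-1,3).
Continuing: 477, 690, 957.
Summing k = 1..9 (9 terms) gives 2781.

2781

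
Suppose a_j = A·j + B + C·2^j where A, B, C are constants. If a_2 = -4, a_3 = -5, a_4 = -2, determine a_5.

Write the equations: 2A + B + 4C = -4; 3A + B + 8C = -5; 4A + B + 16C = -2.
Subtracting the first from the second: A + 4C = -1.
Subtracting the second from the third: A + 8C = 3.
Solving: C = 1, A = -5, then B = 2.
Therefore a_5 = -25 + 2 + 1·32 = 9.

9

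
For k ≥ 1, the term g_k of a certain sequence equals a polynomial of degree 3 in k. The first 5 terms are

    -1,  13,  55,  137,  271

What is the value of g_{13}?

1st diffs: 14, 42, 82, 134.
2nd diffs: 28, 40, 52.
3rd diffs: 12, 12 (constant).
Newton forward-difference form: g_k = -1 + 14·C(k-1,1) + 28·C(k-1,2) + 12·C(k-1,3).
At k = 13: k-1 = 12, so g_{13} = -1 + 168 + 1848 + 2640 = 4655.

4655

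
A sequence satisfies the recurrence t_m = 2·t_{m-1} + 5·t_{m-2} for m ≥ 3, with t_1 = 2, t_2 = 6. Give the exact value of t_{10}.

125606

t_3 = 22; t_4 = 74; t_5 = 258; t_6 = 886; t_7 = 3062; t_8 = 10554; t_9 = 36418; t_{10} = 125606.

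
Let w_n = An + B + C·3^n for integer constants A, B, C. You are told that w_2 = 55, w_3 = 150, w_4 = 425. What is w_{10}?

295295

The three given values yield: 2A + B + 9C = 55; 3A + B + 27C = 150; 4A + B + 81C = 425.
Subtracting the first from the second: A + 18C = 95.
Subtracting the second from the third: A + 54C = 275.
Solving: C = 5, A = 5, then B = 0.
Hence w_{10} = 5·10 + 0 + 5·59049 = 295295.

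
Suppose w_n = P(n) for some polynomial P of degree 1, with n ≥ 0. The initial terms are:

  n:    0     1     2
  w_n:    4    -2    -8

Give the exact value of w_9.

-50

1st diffs: -6, -6 (constant).
So w_n = -6n + 4.
Evaluating at n = 9 gives w_9 = -50.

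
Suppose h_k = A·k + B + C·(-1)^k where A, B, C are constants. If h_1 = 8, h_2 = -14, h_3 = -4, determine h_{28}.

At k = 1, 2, 3: A + B - C = 8; 2A + B + C = -14; 3A + B - C = -4.
Subtracting the first from the second: A + 2C = -22.
Subtracting the second from the third: A - 2C = 10.
Solving: C = -8, A = -6, then B = 6.
Therefore h_{28} = -168 + 6 + (-8)·1 = -170.

-170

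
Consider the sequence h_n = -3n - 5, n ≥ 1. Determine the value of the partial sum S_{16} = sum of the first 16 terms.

Over n = 1..16: Σn = 136.
Total = (-3)·136 + (-5)·16 = -488.

-488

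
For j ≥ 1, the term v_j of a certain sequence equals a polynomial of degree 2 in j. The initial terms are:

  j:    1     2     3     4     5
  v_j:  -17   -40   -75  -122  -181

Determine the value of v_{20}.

-2506

1st diffs: -23, -35, -47, -59.
2nd diffs: -12, -12, -12 (constant).
Newton forward-difference form: v_j = -17 + (-23)·C(j-1,1) + (-12)·C(j-1,2).
At j = 20: j-1 = 19, so v_{20} = -17 - 437 - 2052 = -2506.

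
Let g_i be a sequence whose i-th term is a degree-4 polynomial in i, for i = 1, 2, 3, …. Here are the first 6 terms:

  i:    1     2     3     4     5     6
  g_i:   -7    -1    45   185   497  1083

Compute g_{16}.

61613

1st diffs: 6, 46, 140, 312, 586.
2nd diffs: 40, 94, 172, 274.
3rd diffs: 54, 78, 102.
4th diffs: 24, 24 (constant).
So g_i = i^4 - i^3 + i^2 - 5i - 3.
Evaluating at i = 16 gives g_{16} = 61613.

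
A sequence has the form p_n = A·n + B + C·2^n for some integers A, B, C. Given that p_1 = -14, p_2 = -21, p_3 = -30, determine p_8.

-303

At n = 1, 2, 3: A + B + 2C = -14; 2A + B + 4C = -21; 3A + B + 8C = -30.
Subtracting the first from the second: A + 2C = -7.
Subtracting the second from the third: A + 4C = -9.
Solving: C = -1, A = -5, then B = -7.
So p_n = -5·n + (-7) + (-1)·2^n; at n=8 this is -303.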